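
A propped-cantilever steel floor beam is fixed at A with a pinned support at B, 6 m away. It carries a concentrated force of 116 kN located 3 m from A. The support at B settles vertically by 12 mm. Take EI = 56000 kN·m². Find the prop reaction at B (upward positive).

Choose R_B as the redundant. The primary structure is the cantilever fixed at A.
Free-end deflection of the primary structure under the applied loading (downward +):
  point load 116 at a = 3: Pa²(3L − a)/(6EI) = 2610/EI
Tip deflection under a unit load at B: L³/(3EI) = 72/EI.
With EI = 56000 kN·m²: δ_0 = 0.046607 m and δ_{BB} = 0.001286 m/kN.
Compatibility — the beam at B must follow the support down by 0.012 m: δ_0 − R_B·δ_{BB} = 0.012, so R_B = (0.046607 − 0.012)/0.001286 = 26.92 kN.

R_B = 26.92 kN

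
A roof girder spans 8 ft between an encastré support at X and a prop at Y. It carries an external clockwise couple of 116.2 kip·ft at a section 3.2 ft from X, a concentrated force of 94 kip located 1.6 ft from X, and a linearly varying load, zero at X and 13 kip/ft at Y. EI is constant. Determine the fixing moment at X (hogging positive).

M_X = 161.5 kip·ft

Choose R_Y as the redundant. The primary structure is the cantilever fixed at X.
Deflection at Y on the released cantilever, summing each load's contribution:
  clockwise couple 116.2 at a = 3.2: M₀a(2L − a)/(2EI) = 2380/EI
  point load 94 at a = 1.6: Pa²(3L − a)/(6EI) = 898.4/EI
  triangular load, peak 13 at the free end: 11w₀L⁴/(120EI) = 4881/EI
  δ_0 = 8159/EI
Flexibility coefficient — unit upward force at Y: δ_{YY} = L³/(3EI) = 170.7/EI.
The prop prevents deflection at Y: R_Y = δ_0/δ_{YY} = 8159/170.7 = 47.81 kip.
Moment equilibrium about X: M_X = Σ(load moments about X) − R_Y·L = 543.9 − 47.81×8 = 161.5 kip·ft.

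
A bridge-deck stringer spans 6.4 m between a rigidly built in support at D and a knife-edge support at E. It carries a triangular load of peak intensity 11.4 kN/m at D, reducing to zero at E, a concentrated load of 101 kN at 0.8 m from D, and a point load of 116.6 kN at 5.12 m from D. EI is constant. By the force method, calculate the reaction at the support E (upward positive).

Remove the prop at E; the released (primary) structure is a cantilever built in at D.
Primary-structure tip deflection at E by superposition:
  triangular load, peak 11.4 at the fixed end: w₀L⁴/(30EI) = 637.5/EI
  point load 101 at a = 0.8: Pa²(3L − a)/(6EI) = 198.2/EI
  point load 116.6 at a = 5.12: Pa²(3L − a)/(6EI) = 7173/EI
  δ_0 = 8009/EI
Tip deflection under a unit load at E: L³/(3EI) = 87.38/EI.
The prop prevents deflection at E: R_E = δ_0/δ_{EE} = 8009/87.38 = 91.65 kN.

R_E = 91.65 kN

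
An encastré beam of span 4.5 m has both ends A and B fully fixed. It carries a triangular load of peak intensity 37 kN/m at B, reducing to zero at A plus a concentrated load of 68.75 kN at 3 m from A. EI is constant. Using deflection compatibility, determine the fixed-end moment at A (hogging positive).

M_A = 47.89 kN·m

Release both end moments; the primary structure is a simply-supported span AB with redundants M_A and M_B.
Simple-span end rotations at A and B under the given loads:
  at A: triangular load, peak 37: 7w₀L³/(360EI) = 65.56/EI
  at B: triangular load, peak 37: w₀L³/(45EI) = 74.92/EI
  at A: point load 68.75 at a = 3: Pab(L + b)/(6LEI) = 68.75/EI
  at B: point load 68.75 at a = 3: Pab(L + a)/(6LEI) = 85.94/EI
  θ_A0 = 134.3/EI,  θ_B0 = 160.9/EI
Flexibility coefficients: a unit moment at one end gives L/(3EI) there and L/(6EI) at the far end, so f₁₁ = f₂₂ = 1.5/EI and f₁₂ = f₂₁ = 0.75/EI.
Compatibility — zero rotation at each built-in end:
  1.5 M_A + 0.75 M_B = 134.3
  0.75 M_A + 1.5 M_B = 160.9
Solving the pair gives M_A = 47.89 kN·m and M_B = 83.3 kN·m (hogging).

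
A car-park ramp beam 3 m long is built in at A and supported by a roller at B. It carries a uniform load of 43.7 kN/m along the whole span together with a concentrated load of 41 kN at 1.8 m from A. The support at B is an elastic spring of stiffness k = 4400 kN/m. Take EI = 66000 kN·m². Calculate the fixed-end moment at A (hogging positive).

M_A = 195.2 kN·m

Remove the prop at B; the released (primary) structure is a cantilever built in at A.
Deflection at B on the released cantilever, summing each load's contribution:
  UDL 43.7: wL⁴/(8EI) = 442.5/EI
  point load 41 at a = 1.8: Pa²(3L − a)/(6EI) = 159.4/EI
  δ_0 = 601.9/EI
Flexibility coefficient — unit upward force at B: δ_{BB} = L³/(3EI) = 9/EI.
With EI = 66000 kN·m²: δ_0 = 0.009119 m and δ_{BB} = 0.000136 m/kN.
Compatibility — the spring shortens by R_B/k under the reaction it provides: δ_0 − R_B·δ_{BB} = R_B/k. With 1/k = 0.000227 m/kN, R_B = δ_0 / (δ_{BB} + 1/k) = 0.009119 / (0.000136 + 0.000227) = 25.08 kN.
Moment equilibrium about A: M_A = Σ(load moments about A) − R_B·L = 270.4 − 25.08×3 = 195.2 kN·m.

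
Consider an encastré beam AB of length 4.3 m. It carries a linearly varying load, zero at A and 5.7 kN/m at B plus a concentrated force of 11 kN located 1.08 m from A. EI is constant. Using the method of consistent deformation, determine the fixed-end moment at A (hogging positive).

Release both end moments; the primary structure is a simply-supported span AB with redundants M_A and M_B.
End rotations of the released simple span under the applied load (×1/EI):
  at A: triangular load, peak 5.7: 7w₀L³/(360EI) = 8.812/EI
  at B: triangular load, peak 5.7: w₀L³/(45EI) = 10.07/EI
  at A: point load 11 at a = 1.08: Pab(L + b)/(6LEI) = 11.15/EI
  at B: point load 11 at a = 1.08: Pab(L + a)/(6LEI) = 7.977/EI
  θ_A0 = 19.96/EI,  θ_B0 = 18.05/EI
Flexibility coefficients: a unit moment at one end gives L/(3EI) there and L/(6EI) at the far end, so f₁₁ = f₂₂ = 1.433/EI and f₁₂ = f₂₁ = 0.7167/EI.
Compatibility — zero rotation at each built-in end:
  1.433 M_A + 0.7167 M_B = 19.96
  0.7167 M_A + 1.433 M_B = 18.05
Solving the pair gives M_A = 10.17 kN·m and M_B = 7.504 kN·m (hogging).

M_A = 10.17 kN·m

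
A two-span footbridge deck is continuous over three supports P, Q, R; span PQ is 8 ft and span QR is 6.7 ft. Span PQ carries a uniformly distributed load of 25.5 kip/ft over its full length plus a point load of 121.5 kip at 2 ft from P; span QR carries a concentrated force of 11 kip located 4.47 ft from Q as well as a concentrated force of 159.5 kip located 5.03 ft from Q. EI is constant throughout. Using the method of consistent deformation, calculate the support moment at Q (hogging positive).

M_Q = 234.9 kip·ft

Insert a hinge at Q; M_Q is the redundant, and each span becomes simply supported.
Rotations at Q on the released spans (each span's end-slope, ×1/EI):
  span PQ: UDL 25.5: wL³/(24EI) = 544/EI
  span PQ: point load 121.5 at a = 2: Pab(L + a)/(6LEI) = 303.8/EI
  span QR: point load 11 at a = 4.47: Pab(L + b)/(6LEI) = 24.36/EI
  span QR: point load 159.5 at a = 5.03: Pab(L + b)/(6LEI) = 279/EI
  relative rotation θ_0 = (847.8 + 303.3)/EI = 1151/EI
A unit hogging moment at Q produces rotation L₁/(3EI) + L₂/(3EI) = 4.9/EI.
Compatibility: M_Q·(L₁+L₂)/(3EI) = θ_0, giving M_Q = 234.9 kip·ft (hogging).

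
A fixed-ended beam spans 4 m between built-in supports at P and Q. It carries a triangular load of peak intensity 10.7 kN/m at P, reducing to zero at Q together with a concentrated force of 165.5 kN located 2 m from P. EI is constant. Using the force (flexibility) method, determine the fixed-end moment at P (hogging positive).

Release both end moments; the primary structure is a simply-supported span PQ with redundants M_P and M_Q.
Simple-span end rotations at P and Q under the given loads:
  at P: triangular load, peak 10.7: w₀L³/(45EI) = 15.22/EI
  at Q: triangular load, peak 10.7: 7w₀L³/(360EI) = 13.32/EI
  at P: point load 165.5 at a = 2: Pab(L + b)/(6LEI) = 165.5/EI
  at Q: point load 165.5 at a = 2: Pab(L + a)/(6LEI) = 165.5/EI
  θ_P0 = 180.7/EI,  θ_Q0 = 178.8/EI
Flexibility coefficients: a unit moment at one end gives L/(3EI) there and L/(6EI) at the far end, so f₁₁ = f₂₂ = 1.333/EI and f₁₂ = f₂₁ = 0.6667/EI.
Compatibility — zero rotation at each built-in end:
  1.333 M_P + 0.6667 M_Q = 180.7
  0.6667 M_P + 1.333 M_Q = 178.8
Solving the pair gives M_P = 91.31 kN·m and M_Q = 88.46 kN·m (hogging).

M_P = 91.31 kN·m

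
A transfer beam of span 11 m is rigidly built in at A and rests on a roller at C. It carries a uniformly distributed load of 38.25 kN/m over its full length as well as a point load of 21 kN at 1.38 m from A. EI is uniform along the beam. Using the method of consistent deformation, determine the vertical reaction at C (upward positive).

R_C = 158.3 kN

Take the reaction at C as the redundant and release it; the primary structure is a cantilever fixed at A.
Deflection at C on the released cantilever, summing each load's contribution:
  UDL 38.25: wL⁴/(8EI) = 70002/EI
  point load 21 at a = 1.38: Pa²(3L − a)/(6EI) = 210.8/EI
  δ_0 = 70213/EI
Tip deflection under a unit load at C: L³/(3EI) = 443.7/EI.
Compatibility at C: δ_0 − R_C·δ_{CC} = 0, so R_C = 70213/443.7 = 158.3 kN.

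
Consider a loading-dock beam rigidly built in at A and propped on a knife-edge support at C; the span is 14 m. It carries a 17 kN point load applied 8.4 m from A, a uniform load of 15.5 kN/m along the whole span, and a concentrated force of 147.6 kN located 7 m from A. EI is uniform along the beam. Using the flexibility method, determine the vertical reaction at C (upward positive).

R_C = 134.8 kN

Remove the prop at C; the released (primary) structure is a cantilever built in at A.
Downward deflection at the released point C due to the loads:
  point load 17 at a = 8.4: Pa²(3L − a)/(6EI) = 6717/EI
  UDL 15.5: wL⁴/(8EI) = 74431/EI
  point load 147.6 at a = 7: Pa²(3L − a)/(6EI) = 42189/EI
  δ_0 = 123337/EI
Flexibility coefficient — unit upward force at C: δ_{CC} = L³/(3EI) = 914.7/EI.
Compatibility at C: δ_0 − R_C·δ_{CC} = 0, so R_C = 123337/914.7 = 134.8 kN.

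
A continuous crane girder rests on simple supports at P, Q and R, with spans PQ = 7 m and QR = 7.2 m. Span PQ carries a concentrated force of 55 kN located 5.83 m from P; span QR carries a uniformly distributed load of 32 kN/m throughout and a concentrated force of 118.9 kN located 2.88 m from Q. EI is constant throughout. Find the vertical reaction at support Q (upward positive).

R_Q = 292.3 kN

Take M_Q as the redundant. Released structure: two simple spans PQ and QR with a hinge at Q.
Discontinuity in slope at Q on the released structure — sum the simple-span end rotations:
  span PQ: point load 55 at a = 5.83: Pab(L + a)/(6LEI) = 114.6/EI
  span QR: UDL 32: wL³/(24EI) = 497.7/EI
  span QR: point load 118.9 at a = 2.88: Pab(L + b)/(6LEI) = 394.5/EI
  relative rotation θ_0 = (114.6 + 892.1)/EI = 1007/EI
A unit hogging moment at Q produces rotation L₁/(3EI) + L₂/(3EI) = 4.733/EI.
Compatibility: M_Q·(L₁+L₂)/(3EI) = θ_0, giving M_Q = 212.7 kN·m (hogging).
Span PQ, ΣM about P with M_Q applied at Q: R_Q^{PQ}·7 = 320.6 + 212.7, so R_Q^{PQ} = 76.19 kN and R_P = 55 − 76.19 = -21.19 kN.
Span QR, ΣM about R: R_Q^{QR}·7.2 = 1343 + 212.7, so R_Q^{QR} = 216.1 kN and R_R = 349.3 − 216.1 = 133.2 kN.
R_Q = 76.19 + 216.1 = 292.3 kN.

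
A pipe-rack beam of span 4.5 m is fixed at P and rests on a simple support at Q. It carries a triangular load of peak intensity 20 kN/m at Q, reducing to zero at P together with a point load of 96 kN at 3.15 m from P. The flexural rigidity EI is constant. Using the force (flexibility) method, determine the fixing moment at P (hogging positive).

Take the reaction at Q as the redundant and release it; the primary structure is a cantilever fixed at P.
Free-end deflection of the primary structure under the applied loading (downward +):
  triangular load, peak 20 at the free end: 11w₀L⁴/(120EI) = 751.8/EI
  point load 96 at a = 3.15: Pa²(3L − a)/(6EI) = 1643/EI
  δ_0 = 2395/EI
Tip deflection under a unit load at Q: L³/(3EI) = 30.38/EI.
The prop prevents deflection at Q: R_Q = δ_0/δ_{QQ} = 2395/30.38 = 78.85 kN.
Moment equilibrium about P: M_P = Σ(load moments about P) − R_Q·L = 437.4 − 78.85×4.5 = 82.59 kN·m.

M_P = 82.59 kN·m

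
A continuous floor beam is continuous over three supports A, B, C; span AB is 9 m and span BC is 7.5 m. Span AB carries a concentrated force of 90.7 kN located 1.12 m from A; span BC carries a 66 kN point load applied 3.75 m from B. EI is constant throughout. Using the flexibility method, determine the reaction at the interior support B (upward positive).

Release continuity at B by inserting a hinge; the redundant is the internal moment M_B. The primary structure is two simply-supported spans AB and BC.
Discontinuity in slope at B on the released structure — sum the simple-span end rotations:
  span AB: point load 90.7 at a = 1.12: Pab(L + a)/(6LEI) = 150/EI
  span BC: point load 66 at a = 3.75: Pab(L + b)/(6LEI) = 232/EI
  relative rotation θ_0 = (150 + 232)/EI = 382/EI
A unit hogging moment at B produces rotation L₁/(3EI) + L₂/(3EI) = 5.5/EI.
Compatibility: M_B·(L₁+L₂)/(3EI) = θ_0, giving M_B = 69.46 kN·m (hogging).
Span AB, ΣM about A with M_B applied at B: R_B^{AB}·9 = 101.6 + 69.46, so R_B^{AB} = 19.01 kN and R_A = 90.7 − 19.01 = 71.69 kN.
Span BC, ΣM about C: R_B^{BC}·7.5 = 247.5 + 69.46, so R_B^{BC} = 42.26 kN and R_C = 66 − 42.26 = 23.74 kN.
R_B = 19.01 + 42.26 = 61.27 kN.

R_B = 61.27 kN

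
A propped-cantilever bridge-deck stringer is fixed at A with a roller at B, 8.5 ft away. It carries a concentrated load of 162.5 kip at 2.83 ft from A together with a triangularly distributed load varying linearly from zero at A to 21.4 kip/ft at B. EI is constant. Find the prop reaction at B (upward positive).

Choose R_B as the redundant. The primary structure is the cantilever fixed at A.
Free-end deflection of the primary structure under the applied loading (downward +):
  point load 162.5 at a = 2.83: Pa²(3L − a)/(6EI) = 4917/EI
  triangular load, peak 21.4 at the free end: 11w₀L⁴/(120EI) = 10240/EI
  δ_0 = 15157/EI
Tip deflection under a unit load at B: L³/(3EI) = 204.7/EI.
Compatibility at B: δ_0 − R_B·δ_{BB} = 0, so R_B = 15157/204.7 = 74.04 kip.

R_B = 74.04 kip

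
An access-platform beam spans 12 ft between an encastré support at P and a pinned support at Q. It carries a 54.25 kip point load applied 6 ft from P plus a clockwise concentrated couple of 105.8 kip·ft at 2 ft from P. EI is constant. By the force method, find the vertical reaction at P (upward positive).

R_P = 33.26 kip

Take the reaction at Q as the redundant and release it; the primary structure is a cantilever fixed at P.
Free-end deflection of the primary structure under the applied loading (downward +):
  point load 54.25 at a = 6: Pa²(3L − a)/(6EI) = 9765/EI
  clockwise couple 105.8 at a = 2: M₀a(2L − a)/(2EI) = 2328/EI
  δ_0 = 12093/EI
Tip deflection under a unit load at Q: L³/(3EI) = 576/EI.
The prop prevents deflection at Q: R_Q = δ_0/δ_{QQ} = 12093/576 = 20.99 kip.
Vertical equilibrium: R_P = ΣP − R_Q = 54.25 − 20.99 = 33.26 kip.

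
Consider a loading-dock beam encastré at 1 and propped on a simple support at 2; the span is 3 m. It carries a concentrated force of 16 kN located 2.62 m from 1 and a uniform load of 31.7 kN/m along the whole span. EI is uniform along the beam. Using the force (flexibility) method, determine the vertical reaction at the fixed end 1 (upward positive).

R_1 = 62.46 kN

Release the roller at 2. Primary structure: cantilever fixed at 1.
Deflection at 2 on the released cantilever, summing each load's contribution:
  point load 16 at a = 2.62: Pa²(3L − a)/(6EI) = 116.8/EI
  UDL 31.7: wL⁴/(8EI) = 321/EI
  δ_0 = 437.7/EI
Tip deflection under a unit load at 2: L³/(3EI) = 9/EI.
The prop prevents deflection at 2: R_2 = δ_0/δ_{22} = 437.7/9 = 48.64 kN.
Vertical equilibrium: R_1 = ΣP − R_2 = 111.1 − 48.64 = 62.46 kN.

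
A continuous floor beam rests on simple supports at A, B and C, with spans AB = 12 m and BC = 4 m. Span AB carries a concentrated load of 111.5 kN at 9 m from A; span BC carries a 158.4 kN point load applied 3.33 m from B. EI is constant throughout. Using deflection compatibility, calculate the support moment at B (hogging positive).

Insert a hinge at B; M_B is the redundant, and each span becomes simply supported.
End slopes at the hinge B, treating each span as simply supported:
  span AB: point load 111.5 at a = 9: Pab(L + a)/(6LEI) = 878.1/EI
  span BC: point load 158.4 at a = 3.33: Pab(L + b)/(6LEI) = 68.77/EI
  relative rotation θ_0 = (878.1 + 68.77)/EI = 946.8/EI
A unit hogging moment at B produces rotation L₁/(3EI) + L₂/(3EI) = 5.333/EI.
Slope continuity at B: θ_0 = M_B·5.333/EI, so M_B = 946.8/5.333 = 177.5 kN·m (hogging).

M_B = 177.5 kN·m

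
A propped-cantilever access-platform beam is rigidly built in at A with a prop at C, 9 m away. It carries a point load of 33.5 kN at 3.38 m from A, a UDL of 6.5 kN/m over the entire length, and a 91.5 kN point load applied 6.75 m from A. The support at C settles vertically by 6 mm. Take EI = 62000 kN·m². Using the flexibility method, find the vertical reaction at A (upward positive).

Choose R_C as the redundant. The primary structure is the cantilever fixed at A.
Downward deflection at the released point C due to the loads:
  point load 33.5 at a = 3.38: Pa²(3L − a)/(6EI) = 1507/EI
  UDL 6.5: wL⁴/(8EI) = 5331/EI
  point load 91.5 at a = 6.75: Pa²(3L − a)/(6EI) = 14070/EI
  δ_0 = 20908/EI
Tip deflection under a unit load at C: L³/(3EI) = 243/EI.
With EI = 62000 kN·m²: δ_0 = 0.33722 m and δ_{CC} = 0.003919 m/kN.
Compatibility — the beam at C must follow the support down by 0.006 m: δ_0 − R_C·δ_{CC} = 0.006, so R_C = (0.33722 − 0.006)/0.003919 = 84.51 kN.
Vertical equilibrium: R_A = ΣP − R_C = 183.5 − 84.51 = 98.99 kN.

R_A = 98.99 kN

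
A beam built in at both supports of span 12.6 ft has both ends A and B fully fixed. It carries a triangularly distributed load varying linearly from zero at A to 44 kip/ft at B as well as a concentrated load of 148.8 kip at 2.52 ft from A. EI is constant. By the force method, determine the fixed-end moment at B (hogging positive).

M_B = 409.3 kip·ft

Take the two fixed-end moments M_A, M_B as redundants; the released structure is the simple span AB.
Simple-span end rotations at A and B under the given loads:
  at A: triangular load, peak 44: 7w₀L³/(360EI) = 1711/EI
  at B: triangular load, peak 44: w₀L³/(45EI) = 1956/EI
  at A: point load 148.8 at a = 2.52: Pab(L + b)/(6LEI) = 1134/EI
  at B: point load 148.8 at a = 2.52: Pab(L + a)/(6LEI) = 756/EI
  θ_A0 = 2845/EI,  θ_B0 = 2712/EI
Flexibility coefficients: a unit moment at one end gives L/(3EI) there and L/(6EI) at the far end, so f₁₁ = f₂₂ = 4.2/EI and f₁₂ = f₂₁ = 2.1/EI.
Compatibility — zero rotation at each built-in end:
  4.2 M_A + 2.1 M_B = 2845
  2.1 M_A + 4.2 M_B = 2712
Solving the pair gives M_A = 472.8 kip·ft and M_B = 409.3 kip·ft (hogging).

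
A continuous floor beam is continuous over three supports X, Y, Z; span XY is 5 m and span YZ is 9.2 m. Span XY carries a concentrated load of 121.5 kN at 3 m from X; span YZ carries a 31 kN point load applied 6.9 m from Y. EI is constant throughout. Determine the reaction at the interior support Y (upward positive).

Insert a hinge at Y; M_Y is the redundant, and each span becomes simply supported.
Discontinuity in slope at Y on the released structure — sum the simple-span end rotations:
  span XY: point load 121.5 at a = 3: Pab(L + a)/(6LEI) = 194.4/EI
  span YZ: point load 31 at a = 6.9: Pab(L + b)/(6LEI) = 102.5/EI
  relative rotation θ_0 = (194.4 + 102.5)/EI = 296.9/EI
A unit hogging moment at Y produces rotation L₁/(3EI) + L₂/(3EI) = 4.733/EI.
Slope continuity at Y: θ_0 = M_Y·4.733/EI, so M_Y = 296.9/4.733 = 62.72 kN·m (hogging).
Span XY, ΣM about X with M_Y applied at Y: R_Y^{XY}·5 = 364.5 + 62.72, so R_Y^{XY} = 85.44 kN and R_X = 121.5 − 85.44 = 36.06 kN.
Span YZ, ΣM about Z: R_Y^{YZ}·9.2 = 71.3 + 62.72, so R_Y^{YZ} = 14.57 kN and R_Z = 31 − 14.57 = 16.43 kN.
R_Y = 85.44 + 14.57 = 100 kN.

R_Y = 100 kN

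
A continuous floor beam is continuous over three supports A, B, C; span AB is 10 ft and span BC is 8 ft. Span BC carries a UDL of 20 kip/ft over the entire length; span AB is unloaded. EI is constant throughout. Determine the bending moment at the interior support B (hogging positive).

Release continuity at B by inserting a hinge; the redundant is the internal moment M_B. The primary structure is two simply-supported spans AB and BC.
Discontinuity in slope at B on the released structure — sum the simple-span end rotations:
  span BC: UDL 20: wL³/(24EI) = 426.7/EI
  relative rotation θ_0 = (0 + 426.7)/EI = 426.7/EI
A unit hogging moment at B produces rotation L₁/(3EI) + L₂/(3EI) = 6/EI.
Slope continuity at B: θ_0 = M_B·6/EI, so M_B = 426.7/6 = 71.11 kip·ft (hogging).

M_B = 71.11 kip·ft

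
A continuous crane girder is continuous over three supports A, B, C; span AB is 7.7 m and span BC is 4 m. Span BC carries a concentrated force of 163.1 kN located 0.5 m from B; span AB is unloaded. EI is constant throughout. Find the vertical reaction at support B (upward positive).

R_B = 151.4 kN

Release continuity at B by inserting a hinge; the redundant is the internal moment M_B. The primary structure is two simply-supported spans AB and BC.
End slopes at the hinge B, treating each span as simply supported:
  span BC: point load 163.1 at a = 0.5: Pab(L + b)/(6LEI) = 89.2/EI
  relative rotation θ_0 = (0 + 89.2)/EI = 89.2/EI
A unit hogging moment at B produces rotation L₁/(3EI) + L₂/(3EI) = 3.9/EI.
Slope continuity at B: θ_0 = M_B·3.9/EI, so M_B = 89.2/3.9 = 22.87 kN·m (hogging).
Span AB, ΣM about A with M_B applied at B: R_B^{AB}·7.7 = 0 + 22.87, so R_B^{AB} = 2.97 kN and R_A = 0 − 2.97 = -2.97 kN.
Span BC, ΣM about C: R_B^{BC}·4 = 570.9 + 22.87, so R_B^{BC} = 148.4 kN and R_C = 163.1 − 148.4 = 14.67 kN.
R_B = 2.97 + 148.4 = 151.4 kN.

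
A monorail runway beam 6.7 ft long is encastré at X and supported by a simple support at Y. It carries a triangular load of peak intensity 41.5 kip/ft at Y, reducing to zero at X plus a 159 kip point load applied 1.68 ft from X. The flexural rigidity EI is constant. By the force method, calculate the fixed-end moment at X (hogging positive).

M_X = 283.7 kip·ft

Remove the prop at Y; the released (primary) structure is a cantilever built in at X.
Downward deflection at the released point Y due to the loads:
  triangular load, peak 41.5 at the free end: 11w₀L⁴/(120EI) = 7666/EI
  point load 159 at a = 1.68: Pa²(3L − a)/(6EI) = 1378/EI
  δ_0 = 9044/EI
Tip deflection under a unit load at Y: L³/(3EI) = 100.3/EI.
The prop prevents deflection at Y: R_Y = δ_0/δ_{YY} = 9044/100.3 = 90.21 kip.
Moment equilibrium about X: M_X = Σ(load moments about X) − R_Y·L = 888.1 − 90.21×6.7 = 283.7 kip·ft.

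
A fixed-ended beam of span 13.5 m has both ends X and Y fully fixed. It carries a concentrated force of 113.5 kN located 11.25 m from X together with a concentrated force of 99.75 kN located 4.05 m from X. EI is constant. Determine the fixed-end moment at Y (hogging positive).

M_Y = 262.2 kN·m

Release both end moments; the primary structure is a simply-supported span XY with redundants M_X and M_Y.
On the primary (simply-supported) span, the end slopes from the loading are:
  at X: point load 113.5 at a = 11.25: Pab(L + b)/(6LEI) = 558.6/EI
  at Y: point load 113.5 at a = 11.25: Pab(L + a)/(6LEI) = 877.9/EI
  at X: point load 99.75 at a = 4.05: Pab(L + b)/(6LEI) = 1082/EI
  at Y: point load 99.75 at a = 4.05: Pab(L + a)/(6LEI) = 827.2/EI
  θ_X0 = 1640/EI,  θ_Y0 = 1705/EI
Flexibility coefficients: a unit moment at one end gives L/(3EI) there and L/(6EI) at the far end, so f₁₁ = f₂₂ = 4.5/EI and f₁₂ = f₂₁ = 2.25/EI.
Compatibility — zero rotation at each built-in end:
  4.5 M_X + 2.25 M_Y = 1640
  2.25 M_X + 4.5 M_Y = 1705
Solving the pair gives M_X = 233.4 kN·m and M_Y = 262.2 kN·m (hogging).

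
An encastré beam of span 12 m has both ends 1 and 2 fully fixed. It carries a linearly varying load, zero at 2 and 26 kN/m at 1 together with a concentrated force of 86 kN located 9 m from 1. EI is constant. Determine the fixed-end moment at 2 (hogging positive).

M_2 = 269.9 kN·m

Release both end moments; the primary structure is a simply-supported span 12 with redundants M_1 and M_2.
Simple-span end rotations at 1 and 2 under the given loads:
  at 1: triangular load, peak 26: w₀L³/(45EI) = 998.4/EI
  at 2: triangular load, peak 26: 7w₀L³/(360EI) = 873.6/EI
  at 1: point load 86 at a = 9: Pab(L + b)/(6LEI) = 483.8/EI
  at 2: point load 86 at a = 9: Pab(L + a)/(6LEI) = 677.2/EI
  θ_10 = 1482/EI,  θ_20 = 1551/EI
Flexibility coefficients: a unit moment at one end gives L/(3EI) there and L/(6EI) at the far end, so f₁₁ = f₂₂ = 4/EI and f₁₂ = f₂₁ = 2/EI.
Compatibility — zero rotation at each built-in end:
  4 M_1 + 2 M_2 = 1482
  2 M_1 + 4 M_2 = 1551
Solving the pair gives M_1 = 235.6 kN·m and M_2 = 269.9 kN·m (hogging).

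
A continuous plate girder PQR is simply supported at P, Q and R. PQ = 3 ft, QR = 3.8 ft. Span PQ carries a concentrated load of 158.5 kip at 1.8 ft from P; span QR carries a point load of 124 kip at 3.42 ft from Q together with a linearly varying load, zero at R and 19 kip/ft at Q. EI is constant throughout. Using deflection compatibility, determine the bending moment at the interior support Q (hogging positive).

Take M_Q as the redundant. Released structure: two simple spans PQ and QR with a hinge at Q.
Rotations at Q on the released spans (each span's end-slope, ×1/EI):
  span PQ: point load 158.5 at a = 1.8: Pab(L + a)/(6LEI) = 91.3/EI
  span QR: point load 124 at a = 3.42: Pab(L + b)/(6LEI) = 29.54/EI
  span QR: triangular load, peak 19: w₀L³/(45EI) = 23.17/EI
  relative rotation θ_0 = (91.3 + 52.71)/EI = 144/EI
A unit hogging moment at Q produces rotation L₁/(3EI) + L₂/(3EI) = 2.267/EI.
Slope continuity at Q: θ_0 = M_Q·2.267/EI, so M_Q = 144/2.267 = 63.53 kip·ft (hogging).

M_Q = 63.53 kip·ft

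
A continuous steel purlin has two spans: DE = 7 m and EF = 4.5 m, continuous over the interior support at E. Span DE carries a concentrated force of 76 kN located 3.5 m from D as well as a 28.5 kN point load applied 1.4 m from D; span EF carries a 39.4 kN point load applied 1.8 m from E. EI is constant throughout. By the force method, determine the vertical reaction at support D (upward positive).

Insert a hinge at E; M_E is the redundant, and each span becomes simply supported.
Rotations at E on the released spans (each span's end-slope, ×1/EI):
  span DE: point load 76 at a = 3.5: Pab(L + a)/(6LEI) = 232.8/EI
  span DE: point load 28.5 at a = 1.4: Pab(L + a)/(6LEI) = 44.69/EI
  span EF: point load 39.4 at a = 1.8: Pab(L + b)/(6LEI) = 51.06/EI
  relative rotation θ_0 = (277.4 + 51.06)/EI = 328.5/EI
A unit hogging moment at E produces rotation L₁/(3EI) + L₂/(3EI) = 3.833/EI.
Slope continuity at E: θ_0 = M_E·3.833/EI, so M_E = 328.5/3.833 = 85.7 kN·m (hogging).
Span DE, ΣM about D with M_E applied at E: R_E^{DE}·7 = 305.9 + 85.7, so R_E^{DE} = 55.94 kN and R_D = 104.5 − 55.94 = 48.56 kN.

R_D = 48.56 kN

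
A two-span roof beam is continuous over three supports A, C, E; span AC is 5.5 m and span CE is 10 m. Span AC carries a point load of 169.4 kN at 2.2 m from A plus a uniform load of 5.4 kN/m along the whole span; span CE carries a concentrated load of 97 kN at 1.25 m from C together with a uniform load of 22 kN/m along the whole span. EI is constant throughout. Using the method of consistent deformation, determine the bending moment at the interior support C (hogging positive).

Insert a hinge at C; M_C is the redundant, and each span becomes simply supported.
End slopes at the hinge C, treating each span as simply supported:
  span AC: point load 169.4 at a = 2.2: Pab(L + a)/(6LEI) = 287/EI
  span AC: UDL 5.4: wL³/(24EI) = 37.43/EI
  span CE: point load 97 at a = 1.25: Pab(L + b)/(6LEI) = 331.5/EI
  span CE: UDL 22: wL³/(24EI) = 916.7/EI
  relative rotation θ_0 = (324.4 + 1248)/EI = 1573/EI
A unit hogging moment at C produces rotation L₁/(3EI) + L₂/(3EI) = 5.167/EI.
Compatibility: M_C·(L₁+L₂)/(3EI) = θ_0, giving M_C = 304.4 kN·m (hogging).

M_C = 304.4 kN·m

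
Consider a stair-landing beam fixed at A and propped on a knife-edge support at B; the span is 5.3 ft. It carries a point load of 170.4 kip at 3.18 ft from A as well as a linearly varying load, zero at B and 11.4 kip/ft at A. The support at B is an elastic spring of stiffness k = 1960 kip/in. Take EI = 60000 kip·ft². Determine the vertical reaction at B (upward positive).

Release the roller at B. Primary structure: cantilever fixed at A.
Downward deflection at the released point B due to the loads:
  point load 170.4 at a = 3.18: Pa²(3L − a)/(6EI) = 3653/EI
  triangular load, peak 11.4 at the fixed end: w₀L⁴/(30EI) = 299.8/EI
  δ_0 = 3953/EI
Tip deflection under a unit load at B: L³/(3EI) = 49.63/EI.
With EI = 60000 kip·ft²: δ_0 = 0.065882 ft and δ_{BB} = 0.000827 ft/kip.
Compatibility — the spring shortens by R_B/k under the reaction it provides: δ_0 − R_B·δ_{BB} = R_B/k. With 1/k = 1/(1960×12) ft/kip = 0.000043 ft/kip, R_B = δ_0 / (δ_{BB} + 1/k) = 0.065882 / (0.000827 + 0.000043) = 75.76 kip.

R_B = 75.76 kip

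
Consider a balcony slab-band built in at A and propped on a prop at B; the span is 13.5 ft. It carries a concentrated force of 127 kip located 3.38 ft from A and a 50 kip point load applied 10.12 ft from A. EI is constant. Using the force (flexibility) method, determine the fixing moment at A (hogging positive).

M_A = 360.7 kip·ft

Choose R_B as the redundant. The primary structure is the cantilever fixed at A.
Free-end deflection of the primary structure under the applied loading (downward +):
  point load 127 at a = 3.38: Pa²(3L − a)/(6EI) = 8976/EI
  point load 50 at a = 10.12: Pa²(3L − a)/(6EI) = 25928/EI
  δ_0 = 34904/EI
Tip deflection under a unit load at B: L³/(3EI) = 820.1/EI.
Compatibility at B: δ_0 − R_B·δ_{BB} = 0, so R_B = 34904/820.1 = 42.56 kip.
Moment equilibrium about A: M_A = Σ(load moments about A) − R_B·L = 935.3 − 42.56×13.5 = 360.7 kip·ft.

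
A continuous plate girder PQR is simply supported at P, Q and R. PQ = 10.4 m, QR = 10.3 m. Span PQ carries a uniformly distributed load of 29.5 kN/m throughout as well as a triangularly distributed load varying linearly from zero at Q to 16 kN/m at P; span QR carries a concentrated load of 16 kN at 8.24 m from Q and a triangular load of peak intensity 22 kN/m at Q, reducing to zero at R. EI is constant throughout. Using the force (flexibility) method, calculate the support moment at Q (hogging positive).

M_Q = 336.4 kN·m

Release continuity at Q by inserting a hinge; the redundant is the internal moment M_Q. The primary structure is two simply-supported spans PQ and QR.
End slopes at the hinge Q, treating each span as simply supported:
  span PQ: UDL 29.5: wL³/(24EI) = 1383/EI
  span PQ: triangular load, peak 16: 7w₀L³/(360EI) = 350/EI
  span QR: point load 16 at a = 8.24: Pab(L + b)/(6LEI) = 54.32/EI
  span QR: triangular load, peak 22: w₀L³/(45EI) = 534.2/EI
  relative rotation θ_0 = (1733 + 588.5)/EI = 2321/EI
A unit hogging moment at Q produces rotation L₁/(3EI) + L₂/(3EI) = 6.9/EI.
Slope continuity at Q: θ_0 = M_Q·6.9/EI, so M_Q = 2321/6.9 = 336.4 kN·m (hogging).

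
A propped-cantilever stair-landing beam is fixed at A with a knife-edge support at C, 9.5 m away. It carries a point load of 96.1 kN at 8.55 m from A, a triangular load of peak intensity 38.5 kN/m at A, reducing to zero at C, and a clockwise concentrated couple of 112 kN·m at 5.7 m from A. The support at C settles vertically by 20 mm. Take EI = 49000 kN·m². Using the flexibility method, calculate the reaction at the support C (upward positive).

R_C = 129.7 kN

Release the roller at C. Primary structure: cantilever fixed at A.
Free-end deflection of the primary structure under the applied loading (downward +):
  point load 96.1 at a = 8.55: Pa²(3L − a)/(6EI) = 23359/EI
  triangular load, peak 38.5 at the fixed end: w₀L⁴/(30EI) = 10453/EI
  clockwise couple 112 at a = 5.7: M₀a(2L − a)/(2EI) = 4245/EI
  δ_0 = 38057/EI
Tip deflection under a unit load at C: L³/(3EI) = 285.8/EI.
With EI = 49000 kN·m²: δ_0 = 0.77667 m and δ_{CC} = 0.005832 m/kN.
Compatibility — the beam at C must follow the support down by 0.02 m: δ_0 − R_C·δ_{CC} = 0.02, so R_C = (0.77667 − 0.02)/0.005832 = 129.7 kN.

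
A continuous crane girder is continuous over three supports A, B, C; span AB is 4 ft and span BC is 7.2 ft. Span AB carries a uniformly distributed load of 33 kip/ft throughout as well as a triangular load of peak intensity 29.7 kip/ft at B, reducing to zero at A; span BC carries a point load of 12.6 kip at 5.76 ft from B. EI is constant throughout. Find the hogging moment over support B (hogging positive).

M_B = 40.48 kip·ft

Take M_B as the redundant. Released structure: two simple spans AB and BC with a hinge at B.
Rotations at B on the released spans (each span's end-slope, ×1/EI):
  span AB: UDL 33: wL³/(24EI) = 88/EI
  span AB: triangular load, peak 29.7: w₀L³/(45EI) = 42.24/EI
  span BC: point load 12.6 at a = 5.76: Pab(L + b)/(6LEI) = 20.9/EI
  relative rotation θ_0 = (130.2 + 20.9)/EI = 151.1/EI
A unit hogging moment at B produces rotation L₁/(3EI) + L₂/(3EI) = 3.733/EI.
Compatibility: M_B·(L₁+L₂)/(3EI) = θ_0, giving M_B = 40.48 kip·ft (hogging).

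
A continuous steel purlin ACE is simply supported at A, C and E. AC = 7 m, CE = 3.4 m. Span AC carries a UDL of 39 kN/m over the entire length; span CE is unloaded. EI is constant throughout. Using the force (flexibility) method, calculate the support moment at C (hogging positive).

Release continuity at C by inserting a hinge; the redundant is the internal moment M_C. The primary structure is two simply-supported spans AC and CE.
Rotations at C on the released spans (each span's end-slope, ×1/EI):
  span AC: UDL 39: wL³/(24EI) = 557.4/EI
  relative rotation θ_0 = (557.4 + 0)/EI = 557.4/EI
A unit hogging moment at C produces rotation L₁/(3EI) + L₂/(3EI) = 3.467/EI.
Slope continuity at C: θ_0 = M_C·3.467/EI, so M_C = 557.4/3.467 = 160.8 kN·m (hogging).

M_C = 160.8 kN·m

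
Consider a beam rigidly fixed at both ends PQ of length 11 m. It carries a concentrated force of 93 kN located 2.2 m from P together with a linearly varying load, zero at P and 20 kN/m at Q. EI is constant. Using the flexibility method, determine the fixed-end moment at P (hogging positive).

M_P = 211.6 kN·m

Take the two fixed-end moments M_P, M_Q as redundants; the released structure is the simple span PQ.
On the primary (simply-supported) span, the end slopes from the loading are:
  at P: point load 93 at a = 2.2: Pab(L + b)/(6LEI) = 540.1/EI
  at Q: point load 93 at a = 2.2: Pab(L + a)/(6LEI) = 360.1/EI
  at P: triangular load, peak 20: 7w₀L³/(360EI) = 517.6/EI
  at Q: triangular load, peak 20: w₀L³/(45EI) = 591.6/EI
  θ_P0 = 1058/EI,  θ_Q0 = 951.7/EI
Flexibility coefficients: a unit moment at one end gives L/(3EI) there and L/(6EI) at the far end, so f₁₁ = f₂₂ = 3.667/EI and f₁₂ = f₂₁ = 1.833/EI.
Compatibility — zero rotation at each built-in end:
  3.667 M_P + 1.833 M_Q = 1058
  1.833 M_P + 3.667 M_Q = 951.7
Solving the pair gives M_P = 211.6 kN·m and M_Q = 153.7 kN·m (hogging).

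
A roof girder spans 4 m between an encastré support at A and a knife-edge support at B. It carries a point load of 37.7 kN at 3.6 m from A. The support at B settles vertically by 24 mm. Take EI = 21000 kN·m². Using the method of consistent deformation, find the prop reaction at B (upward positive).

Take the reaction at B as the redundant and release it; the primary structure is a cantilever fixed at A.
Primary-structure tip deflection at B by superposition:
  point load 37.7 at a = 3.6: Pa²(3L − a)/(6EI) = 684/EI
Tip deflection under a unit load at B: L³/(3EI) = 21.33/EI.
With EI = 21000 kN·m²: δ_0 = 0.032573 m and δ_{BB} = 0.001016 m/kN.
Compatibility — the beam at B must follow the support down by 0.024 m: δ_0 − R_B·δ_{BB} = 0.024, so R_B = (0.032573 − 0.024)/0.001016 = 8.439 kN.

R_B = 8.439 kN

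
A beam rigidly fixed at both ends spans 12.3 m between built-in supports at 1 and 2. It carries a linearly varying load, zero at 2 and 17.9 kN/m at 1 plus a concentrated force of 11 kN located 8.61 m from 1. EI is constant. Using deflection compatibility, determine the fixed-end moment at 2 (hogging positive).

Take the two fixed-end moments M_1, M_2 as redundants; the released structure is the simple span 12.
Simple-span end rotations at 1 and 2 under the given loads:
  at 1: triangular load, peak 17.9: w₀L³/(45EI) = 740.2/EI
  at 2: triangular load, peak 17.9: 7w₀L³/(360EI) = 647.7/EI
  at 1: point load 11 at a = 8.61: Pab(L + b)/(6LEI) = 75.72/EI
  at 2: point load 11 at a = 8.61: Pab(L + a)/(6LEI) = 99.02/EI
  θ_10 = 815.9/EI,  θ_20 = 746.7/EI
Flexibility coefficients: a unit moment at one end gives L/(3EI) there and L/(6EI) at the far end, so f₁₁ = f₂₂ = 4.1/EI and f₁₂ = f₂₁ = 2.05/EI.
Compatibility — zero rotation at each built-in end:
  4.1 M_1 + 2.05 M_2 = 815.9
  2.05 M_1 + 4.1 M_2 = 746.7
Solving the pair gives M_1 = 143.9 kN·m and M_2 = 110.2 kN·m (hogging).

M_2 = 110.2 kN·m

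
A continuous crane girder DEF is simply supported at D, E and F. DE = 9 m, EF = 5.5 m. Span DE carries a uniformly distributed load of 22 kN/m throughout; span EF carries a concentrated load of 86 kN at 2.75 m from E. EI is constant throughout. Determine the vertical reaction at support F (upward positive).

R_F = 11.75 kN

Take M_E as the redundant. Released structure: two simple spans DE and EF with a hinge at E.
Discontinuity in slope at E on the released structure — sum the simple-span end rotations:
  span DE: UDL 22: wL³/(24EI) = 668.2/EI
  span EF: point load 86 at a = 2.75: Pab(L + b)/(6LEI) = 162.6/EI
  relative rotation θ_0 = (668.2 + 162.6)/EI = 830.8/EI
A unit hogging moment at E produces rotation L₁/(3EI) + L₂/(3EI) = 4.833/EI.
Slope continuity at E: θ_0 = M_E·4.833/EI, so M_E = 830.8/4.833 = 171.9 kN·m (hogging).
Span EF, ΣM about F: R_E^{EF}·5.5 = 236.5 + 171.9, so R_E^{EF} = 74.25 kN and R_F = 86 − 74.25 = 11.75 kN.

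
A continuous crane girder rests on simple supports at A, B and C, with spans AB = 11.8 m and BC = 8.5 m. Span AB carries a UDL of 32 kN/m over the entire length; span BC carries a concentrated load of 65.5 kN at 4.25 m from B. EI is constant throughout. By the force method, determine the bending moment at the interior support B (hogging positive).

M_B = 367.5 kN·m

Insert a hinge at B; M_B is the redundant, and each span becomes simply supported.
Discontinuity in slope at B on the released structure — sum the simple-span end rotations:
  span AB: UDL 32: wL³/(24EI) = 2191/EI
  span BC: point load 65.5 at a = 4.25: Pab(L + b)/(6LEI) = 295.8/EI
  relative rotation θ_0 = (2191 + 295.8)/EI = 2486/EI
A unit hogging moment at B produces rotation L₁/(3EI) + L₂/(3EI) = 6.767/EI.
Compatibility: M_B·(L₁+L₂)/(3EI) = θ_0, giving M_B = 367.5 kN·m (hogging).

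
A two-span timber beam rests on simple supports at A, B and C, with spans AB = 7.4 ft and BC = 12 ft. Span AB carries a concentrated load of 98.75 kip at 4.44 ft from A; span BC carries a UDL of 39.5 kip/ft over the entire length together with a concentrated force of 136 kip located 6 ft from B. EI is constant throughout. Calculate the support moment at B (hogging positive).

Insert a hinge at B; M_B is the redundant, and each span becomes simply supported.
End slopes at the hinge B, treating each span as simply supported:
  span AB: point load 98.75 at a = 4.44: Pab(L + a)/(6LEI) = 346.1/EI
  span BC: UDL 39.5: wL³/(24EI) = 2844/EI
  span BC: point load 136 at a = 6: Pab(L + b)/(6LEI) = 1224/EI
  relative rotation θ_0 = (346.1 + 4068)/EI = 4414/EI
A unit hogging moment at B produces rotation L₁/(3EI) + L₂/(3EI) = 6.467/EI.
Slope continuity at B: θ_0 = M_B·6.467/EI, so M_B = 4414/6.467 = 682.6 kip·ft (hogging).

M_B = 682.6 kip·ft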